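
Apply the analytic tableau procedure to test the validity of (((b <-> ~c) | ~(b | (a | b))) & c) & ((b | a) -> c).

Not valid

Assume the negation and expand:
Initial set: {~((((b <-> ~c) | ~(b | (a | b))) & c) & ((b | a) -> c))}.
~((((b <-> ~c) | ~(b | (a | b))) & c) & ((b | a) -> c)): β-rule — branch into ~(((b <-> ~c) | ~(b | (a | b))) & c)  //  ~((b | a) -> c).
  branch 1 (add ~(((b <-> ~c) | ~(b | (a | b))) & c)):
    ~(((b <-> ~c) | ~(b | (a | b))) & c): β-rule — branch into ~((b <-> ~c) | ~(b | (a | b)))  //  ~c.
      branch 1.1 (add ~((b <-> ~c) | ~(b | (a | b)))):
        ~((b <-> ~c) | ~(b | (a | b))): α-rule — add ~(b <-> ~c), ~~(b | (a | b)).
        ~(b <-> ~c): β-rule — branch into b, ~~c  //  ~b, ~c.
          branch 1.1.1 (add b, ~~c):
            ~~(b | (a | b)): β-rule — branch into b  //  (a | b).
              branch 1.1.1.1 (add b):
                ○ open, literals {b=true, c=true}.
              branch 1.1.1.2 (add (a | b)):
                (a | b): β-rule — branch into a  //  b.
                  branch 1.1.1.2.1 (add a):
                    ○ open, literals {a=true, b=true, c=true}.
                  branch 1.1.1.2.2 (add b):
                    ○ open, literals {b=true, c=true}.
          branch 1.1.2 (add ~b, ~c):
            ~~(b | (a | b)): β-rule — branch into b  //  (a | b).
              branch 1.1.2.1 (add b):
                × closes — contains both b and ~b.
              branch 1.1.2.2 (add (a | b)):
                (a | b): β-rule — branch into a  //  b.
                  branch 1.1.2.2.1 (add a):
                    ○ open, literals {a=true, b=false, c=false}.
                  branch 1.1.2.2.2 (add b):
                    × closes — contains both b and ~b.
      branch 1.2 (add ~c):
        ○ open, literals {c=false}.
  branch 2 (add ~((b | a) -> c)):
    ~((b | a) -> c): α-rule — add (b | a), ~c.
    (b | a): β-rule — branch into b  //  a.
      branch 2.1 (add b):
        ○ open, literals {b=true, c=false}.
      branch 2.2 (add a):
        ○ open, literals {a=true, c=false}.
2 branches closed, 7 open.
An open branch gives a countermodel: b=true, c=true (unmentioned atoms arbitrary); under it the original formula is false.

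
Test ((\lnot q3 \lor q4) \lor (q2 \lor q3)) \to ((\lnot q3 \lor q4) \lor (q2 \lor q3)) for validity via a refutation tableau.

Assume the negation and expand:
Initial set: {\lnot (((\lnot q3 \lor q4) \lor (q2 \lor q3)) \to ((\lnot q3 \lor q4) \lor (q2 \lor q3)))}.
\lnot (((\lnot q3 \lor q4) \lor (q2 \lor q3)) \to ((\lnot q3 \lor q4) \lor (q2 \lor q3))): α-rule — add ((\lnot q3 \lor q4) \lor (q2 \lor q3)), \lnot ((\lnot q3 \lor q4) \lor (q2 \lor q3)).
\lnot ((\lnot q3 \lor q4) \lor (q2 \lor q3)): α-rule — add \lnot (\lnot q3 \lor q4), \lnot (q2 \lor q3).
\lnot (\lnot q3 \lor q4): α-rule — add \lnot \lnot q3, \lnot q4.
\lnot (q2 \lor q3): α-rule — add \lnot q2, \lnot q3.
× closes — contains both q3 and \lnot q3.
All 1 branch closes.
Every branch closed, so the negation is unsatisfiable and the formula is valid.

Valid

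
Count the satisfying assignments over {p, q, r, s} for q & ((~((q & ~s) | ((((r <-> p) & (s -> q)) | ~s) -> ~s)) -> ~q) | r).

Initial set: {(q & ((~((q & ~s) | ((((r <-> p) & (s -> q)) | ~s) -> ~s)) -> ~q) | r))}.
(q & ((~((q & ~s) | ((((r <-> p) & (s -> q)) | ~s) -> ~s)) -> ~q) | r)): α-rule — add q, ((~((q & ~s) | ((((r <-> p) & (s -> q)) | ~s) -> ~s)) -> ~q) | r).
((~((q & ~s) | ((((r <-> p) & (s -> q)) | ~s) -> ~s)) -> ~q) | r): β-rule — branch into (~((q & ~s) | ((((r <-> p) & (s -> q)) | ~s) -> ~s)) -> ~q)  //  r.
  branch 1 (add (~((q & ~s) | ((((r <-> p) & (s -> q)) | ~s) -> ~s)) -> ~q)):
    (~((q & ~s) | ((((r <-> p) & (s -> q)) | ~s) -> ~s)) -> ~q): β-rule — branch into ~~((q & ~s) | ((((r <-> p) & (s -> q)) | ~s) -> ~s))  //  ~q.
      branch 1.1 (add ~~((q & ~s) | ((((r <-> p) & (s -> q)) | ~s) -> ~s))):
        ~~((q & ~s) | ((((r <-> p) & (s -> q)) | ~s) -> ~s)): β-rule — branch into (q & ~s)  //  ((((r <-> p) & (s -> q)) | ~s) -> ~s).
          branch 1.1.1 (add (q & ~s)):
            (q & ~s): α-rule — add q, ~s.
            ○ open, literals {q=true, s=false}.
          branch 1.1.2 (add ((((r <-> p) & (s -> q)) | ~s) -> ~s)):
            ((((r <-> p) & (s -> q)) | ~s) -> ~s): β-rule — branch into ~(((r <-> p) & (s -> q)) | ~s)  //  ~s.
              branch 1.1.2.1 (add ~(((r <-> p) & (s -> q)) | ~s)):
                ~(((r <-> p) & (s -> q)) | ~s): α-rule — add ~((r <-> p) & (s -> q)), ~~s.
                ~((r <-> p) & (s -> q)): β-rule — branch into ~(r <-> p)  //  ~(s -> q).
                  branch 1.1.2.1.1 (add ~(r <-> p)):
                    ~(r <-> p): β-rule — branch into r, ~p  //  ~r, p.
                      branch 1.1.2.1.1.1 (add r, ~p):
                        ○ open, literals {p=false, q=true, r=true, s=true}.
                      branch 1.1.2.1.1.2 (add ~r, p):
                        ○ open, literals {p=true, q=true, r=false, s=true}.
                  branch 1.1.2.1.2 (add ~(s -> q)):
                    ~(s -> q): α-rule — add s, ~q.
                    × closes — contains both q and ~q.
              branch 1.1.2.2 (add ~s):
                ○ open, literals {q=true, s=false}.
      branch 1.2 (add ~q):
        × closes — contains both q and ~q.
  branch 2 (add r):
    ○ open, literals {q=true, r=true}.
2 branches closed, 5 open.
Each open branch fixes some atoms; the unmentioned ones are free. Counting distinct full assignments: branch {q=true, s=false} (p, r) contributes 4 new; branch {p=false, q=true, r=true, s=true} (none free) contributes 1 new; branch {p=true, q=true, r=false, s=true} (none free) contributes 1 new; branch {q=true, s=false} (p, r) contributes 0 new; branch {q=true, r=true} (p, s) contributes 1 new. Total: 7.

7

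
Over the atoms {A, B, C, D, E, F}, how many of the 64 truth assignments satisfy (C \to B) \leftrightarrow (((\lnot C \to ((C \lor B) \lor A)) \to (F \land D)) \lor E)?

Initial set: {((C \to B) \leftrightarrow (((\lnot C \to ((C \lor B) \lor A)) \to (F \land D)) \lor E))}.
((C \to B) \leftrightarrow (((\lnot C \to ((C \lor B) \lor A)) \to (F \land D)) \lor E)): β-rule — branch into (C \to B), (((\lnot C \to ((C \lor B) \lor A)) \to (F \land D)) \lor E)  //  \lnot (C \to B), \lnot (((\lnot C \to ((C \lor B) \lor A)) \to (F \land D)) \lor E).
  branch 1 (add (C \to B), (((\lnot C \to ((C \lor B) \lor A)) \to (F \land D)) \lor E)):
    (C \to B): β-rule — branch into \lnot C  //  B.
      branch 1.1 (add \lnot C):
        (((\lnot C \to ((C \lor B) \lor A)) \to (F \land D)) \lor E): β-rule — branch into ((\lnot C \to ((C \lor B) \lor A)) \to (F \land D))  //  E.
          branch 1.1.1 (add ((\lnot C \to ((C \lor B) \lor A)) \to (F \land D))):
            ((\lnot C \to ((C \lor B) \lor A)) \to (F \land D)): β-rule — branch into \lnot (\lnot C \to ((C \lor B) \lor A))  //  (F \land D).
              branch 1.1.1.1 (add \lnot (\lnot C \to ((C \lor B) \lor A))):
                \lnot (\lnot C \to ((C \lor B) \lor A)): α-rule — add \lnot C, \lnot ((C \lor B) \lor A).
                \lnot ((C \lor B) \lor A): α-rule — add \lnot (C \lor B), \lnot A.
                \lnot (C \lor B): α-rule — add \lnot C, \lnot B.
                ○ open, literals {A=0, B=0, C=0}.
              branch 1.1.1.2 (add (F \land D)):
                (F \land D): α-rule — add F, D.
                ○ open, literals {C=0, D=1, F=1}.
          branch 1.1.2 (add E):
            ○ open, literals {C=0, E=1}.
      branch 1.2 (add B):
        (((\lnot C \to ((C \lor B) \lor A)) \to (F \land D)) \lor E): β-rule — branch into ((\lnot C \to ((C \lor B) \lor A)) \to (F \land D))  //  E.
          branch 1.2.1 (add ((\lnot C \to ((C \lor B) \lor A)) \to (F \land D))):
            ((\lnot C \to ((C \lor B) \lor A)) \to (F \land D)): β-rule — branch into \lnot (\lnot C \to ((C \lor B) \lor A))  //  (F \land D).
              branch 1.2.1.1 (add \lnot (\lnot C \to ((C \lor B) \lor A))):
                \lnot (\lnot C \to ((C \lor B) \lor A)): α-rule — add \lnot C, \lnot ((C \lor B) \lor A).
                \lnot ((C \lor B) \lor A): α-rule — add \lnot (C \lor B), \lnot A.
                \lnot (C \lor B): α-rule — add \lnot C, \lnot B.
                × closes — contains both B and \lnot B.
              branch 1.2.1.2 (add (F \land D)):
                (F \land D): α-rule — add F, D.
                ○ open, literals {B=1, D=1, F=1}.
          branch 1.2.2 (add E):
            ○ open, literals {B=1, E=1}.
  branch 2 (add \lnot (C \to B), \lnot (((\lnot C \to ((C \lor B) \lor A)) \to (F \land D)) \lor E)):
    \lnot (C \to B): α-rule — add C, \lnot B.
    \lnot (((\lnot C \to ((C \lor B) \lor A)) \to (F \land D)) \lor E): α-rule — add \lnot ((\lnot C \to ((C \lor B) \lor A)) \to (F \land D)), \lnot E.
    \lnot ((\lnot C \to ((C \lor B) \lor A)) \to (F \land D)): α-rule — add (\lnot C \to ((C \lor B) \lor A)), \lnot (F \land D).
    (\lnot C \to ((C \lor B) \lor A)): β-rule — branch into \lnot \lnot C  //  ((C \lor B) \lor A).
      branch 2.1 (add \lnot \lnot C):
        \lnot (F \land D): β-rule — branch into \lnot F  //  \lnot D.
          branch 2.1.1 (add \lnot F):
            ○ open, literals {B=0, C=1, E=0, F=0}.
          branch 2.1.2 (add \lnot D):
            ○ open, literals {B=0, C=1, D=0, E=0}.
      branch 2.2 (add ((C \lor B) \lor A)):
        \lnot (F \land D): β-rule — branch into \lnot F  //  \lnot D.
          branch 2.2.1 (add \lnot F):
            ((C \lor B) \lor A): β-rule — branch into (C \lor B)  //  A.
              branch 2.2.1.1 (add (C \lor B)):
                (C \lor B): β-rule — branch into C  //  B.
                  branch 2.2.1.1.1 (add C):
                    ○ open, literals {B=0, C=1, E=0, F=0}.
                  branch 2.2.1.1.2 (add B):
                    × closes — contains both B and \lnot B.
              branch 2.2.1.2 (add A):
                ○ open, literals {A=1, B=0, C=1, E=0, F=0}.
          branch 2.2.2 (add \lnot D):
            ((C \lor B) \lor A): β-rule — branch into (C \lor B)  //  A.
              branch 2.2.2.1 (add (C \lor B)):
                (C \lor B): β-rule — branch into C  //  B.
                  branch 2.2.2.1.1 (add C):
                    ○ open, literals {B=0, C=1, D=0, E=0}.
                  branch 2.2.2.1.2 (add B):
                    × closes — contains both B and \lnot B.
              branch 2.2.2.2 (add A):
                ○ open, literals {A=1, B=0, C=1, D=0, E=0}.
3 branches closed, 11 open.
Each open branch fixes some atoms; the unmentioned ones are free. Counting distinct full assignments: branch {A=0, B=0, C=0} (D, E, F) contributes 8 new; branch {C=0, D=1, F=1} (A, B, E) contributes 6 new; branch {C=0, E=1} (A, B, D, F) contributes 9 new; branch {B=1, D=1, F=1} (A, C, E) contributes 4 new; branch {B=1, E=1} (A, C, D, F) contributes 6 new; branch {B=0, C=1, E=0, F=0} (A, D) contributes 4 new; branch {B=0, C=1, D=0, E=0} (A, F) contributes 2 new; branch {B=0, C=1, E=0, F=0} (A, D) contributes 0 new; branch {A=1, B=0, C=1, E=0, F=0} (D) contributes 0 new; branch {B=0, C=1, D=0, E=0} (A, F) contributes 0 new; branch {A=1, B=0, C=1, D=0, E=0} (F) contributes 0 new. Total: 39.

39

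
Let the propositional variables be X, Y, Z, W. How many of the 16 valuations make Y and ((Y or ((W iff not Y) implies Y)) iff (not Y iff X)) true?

4

Initial set: {(Y and ((Y or ((W iff not Y) implies Y)) iff (not Y iff X)))}.
(Y and ((Y or ((W iff not Y) implies Y)) iff (not Y iff X))): α-rule — add Y, ((Y or ((W iff not Y) implies Y)) iff (not Y iff X)).
((Y or ((W iff not Y) implies Y)) iff (not Y iff X)): β-rule — branch into (Y or ((W iff not Y) implies Y)), (not Y iff X)  //  not (Y or ((W iff not Y) implies Y)), not (not Y iff X).
  branch 1 (add (Y or ((W iff not Y) implies Y)), (not Y iff X)):
    (Y or ((W iff not Y) implies Y)): β-rule — branch into Y  //  ((W iff not Y) implies Y).
      branch 1.1 (add Y):
        (not Y iff X): β-rule — branch into not Y, X  //  not not Y, not X.
          branch 1.1.1 (add not Y, X):
            × closes — contains both Y and not Y.
          branch 1.1.2 (add not not Y, not X):
            ○ open, literals {X=false, Y=true}.
      branch 1.2 (add ((W iff not Y) implies Y)):
        (not Y iff X): β-rule — branch into not Y, X  //  not not Y, not X.
          branch 1.2.1 (add not Y, X):
            × closes — contains both Y and not Y.
          branch 1.2.2 (add not not Y, not X):
            ((W iff not Y) implies Y): β-rule — branch into not (W iff not Y)  //  Y.
              branch 1.2.2.1 (add not (W iff not Y)):
                not (W iff not Y): β-rule — branch into W, not not Y  //  not W, not Y.
                  branch 1.2.2.1.1 (add W, not not Y):
                    ○ open, literals {W=true, X=false, Y=true}.
                  branch 1.2.2.1.2 (add not W, not Y):
                    × closes — contains both Y and not Y.
              branch 1.2.2.2 (add Y):
                ○ open, literals {X=false, Y=true}.
  branch 2 (add not (Y or ((W iff not Y) implies Y)), not (not Y iff X)):
    not (Y or ((W iff not Y) implies Y)): α-rule — add not Y, not ((W iff not Y) implies Y).
    × closes — contains both Y and not Y.
4 branches closed, 3 open.
Each open branch fixes some atoms; the unmentioned ones are free. Counting distinct full assignments: branch {X=false, Y=true} (Z, W) contributes 4 new; branch {W=true, X=false, Y=true} (Z) contributes 0 new; branch {X=false, Y=true} (Z, W) contributes 0 new. Total: 4.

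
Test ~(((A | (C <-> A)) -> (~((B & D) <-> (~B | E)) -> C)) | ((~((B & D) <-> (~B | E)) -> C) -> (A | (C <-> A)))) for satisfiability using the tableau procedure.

Unsatisfiable

Initial set: {~(((A | (C <-> A)) -> (~((B & D) <-> (~B | E)) -> C)) | ((~((B & D) <-> (~B | E)) -> C) -> (A | (C <-> A))))}.
~(((A | (C <-> A)) -> (~((B & D) <-> (~B | E)) -> C)) | ((~((B & D) <-> (~B | E)) -> C) -> (A | (C <-> A)))): α-rule — add ~((A | (C <-> A)) -> (~((B & D) <-> (~B | E)) -> C)), ~((~((B & D) <-> (~B | E)) -> C) -> (A | (C <-> A))).
~((A | (C <-> A)) -> (~((B & D) <-> (~B | E)) -> C)): α-rule — add (A | (C <-> A)), ~(~((B & D) <-> (~B | E)) -> C).
~((~((B & D) <-> (~B | E)) -> C) -> (A | (C <-> A))): α-rule — add (~((B & D) <-> (~B | E)) -> C), ~(A | (C <-> A)).
~(~((B & D) <-> (~B | E)) -> C): α-rule — add ~((B & D) <-> (~B | E)), ~C.
~(A | (C <-> A)): α-rule — add ~A, ~(C <-> A).
(A | (C <-> A)): β-rule — branch into A  //  (C <-> A).
  branch 1 (add A):
    × closes — contains both A and ~A.
  branch 2 (add (C <-> A)):
    (~((B & D) <-> (~B | E)) -> C): β-rule — branch into ~~((B & D) <-> (~B | E))  //  C.
      branch 2.1 (add ~~((B & D) <-> (~B | E))):
        ~((B & D) <-> (~B | E)): β-rule — branch into (B & D), ~(~B | E)  //  ~(B & D), (~B | E).
          branch 2.1.1 (add (B & D), ~(~B | E)):
            (B & D): α-rule — add B, D.
            ~(~B | E): α-rule — add ~~B, ~E.
            ~(C <-> A): β-rule — branch into C, ~A  //  ~C, A.
              branch 2.1.1.1 (add C, ~A):
                × closes — contains both C and ~C.
              branch 2.1.1.2 (add ~C, A):
                × closes — contains both A and ~A.
          branch 2.1.2 (add ~(B & D), (~B | E)):
            ~(C <-> A): β-rule — branch into C, ~A  //  ~C, A.
              branch 2.1.2.1 (add C, ~A):
                × closes — contains both C and ~C.
              branch 2.1.2.2 (add ~C, A):
                × closes — contains both A and ~A.
      branch 2.2 (add C):
        × closes — contains both C and ~C.
All 6 branches close.
Every branch closed; the formula is unsatisfiable.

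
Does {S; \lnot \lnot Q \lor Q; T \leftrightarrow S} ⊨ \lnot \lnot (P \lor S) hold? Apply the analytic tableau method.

Initial set: {S; (\lnot \lnot Q \lor Q); (T \leftrightarrow S); \lnot \lnot \lnot (P \lor S)}.
\lnot \lnot \lnot (P \lor S): drop double negation, giving \lnot (P \lor S).
\lnot (P \lor S): α-rule — add \lnot P, \lnot S.
× closes — contains both S and \lnot S.
All 1 branch closes.
Every branch closed, so the premises entail the conclusion.

Yes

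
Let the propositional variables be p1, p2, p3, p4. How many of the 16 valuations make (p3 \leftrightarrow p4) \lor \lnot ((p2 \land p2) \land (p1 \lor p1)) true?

14

Initial set: {((p3 \leftrightarrow p4) \lor \lnot ((p2 \land p2) \land (p1 \lor p1)))}.
((p3 \leftrightarrow p4) \lor \lnot ((p2 \land p2) \land (p1 \lor p1))): β-rule — branch into (p3 \leftrightarrow p4)  //  \lnot ((p2 \land p2) \land (p1 \lor p1)).
  branch 1 (add (p3 \leftrightarrow p4)):
    (p3 \leftrightarrow p4): β-rule — branch into p3, p4  //  \lnot p3, \lnot p4.
      branch 1.1 (add p3, p4):
        ○ open, literals {p3=T, p4=T}.
      branch 1.2 (add \lnot p3, \lnot p4):
        ○ open, literals {p3=F, p4=F}.
  branch 2 (add \lnot ((p2 \land p2) \land (p1 \lor p1))):
    \lnot ((p2 \land p2) \land (p1 \lor p1)): β-rule — branch into \lnot (p2 \land p2)  //  \lnot (p1 \lor p1).
      branch 2.1 (add \lnot (p2 \land p2)):
        \lnot (p2 \land p2): β-rule — branch into \lnot p2  //  \lnot p2.
          branch 2.1.1 (add \lnot p2):
            ○ open, literals {p2=F}.
          branch 2.1.2 (add \lnot p2):
            ○ open, literals {p2=F}.
      branch 2.2 (add \lnot (p1 \lor p1)):
        \lnot (p1 \lor p1): α-rule — add \lnot p1, \lnot p1.
        ○ open, literals {p1=F}.
0 branches closed, 5 open.
Each open branch fixes some atoms; the unmentioned ones are free. Counting distinct full assignments: branch {p3=T, p4=T} (p1, p2) contributes 4 new; branch {p3=F, p4=F} (p1, p2) contributes 4 new; branch {p2=F} (p1, p3, p4) contributes 4 new; branch {p2=F} (p1, p3, p4) contributes 0 new; branch {p1=F} (p2, p3, p4) contributes 2 new. Total: 14.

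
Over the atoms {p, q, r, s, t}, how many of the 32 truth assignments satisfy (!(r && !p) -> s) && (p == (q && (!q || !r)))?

12

Initial set: {((!(r && !p) -> s) && (p == (q && (!q || !r))))}.
((!(r && !p) -> s) && (p == (q && (!q || !r)))): α-rule — add (!(r && !p) -> s), (p == (q && (!q || !r))).
(!(r && !p) -> s): β-rule — branch into !!(r && !p)  //  s.
  branch 1 (add !!(r && !p)):
    !!(r && !p): α-rule — add r, !p.
    (p == (q && (!q || !r))): β-rule — branch into p, (q && (!q || !r))  //  !p, !(q && (!q || !r)).
      branch 1.1 (add p, (q && (!q || !r))):
        × closes — contains both p and !p.
      branch 1.2 (add !p, !(q && (!q || !r))):
        !(q && (!q || !r)): β-rule — branch into !q  //  !(!q || !r).
          branch 1.2.1 (add !q):
            ○ open, literals {p=false, q=false, r=true}.
          branch 1.2.2 (add !(!q || !r)):
            !(!q || !r): α-rule — add !!q, !!r.
            ○ open, literals {p=false, q=true, r=true}.
  branch 2 (add s):
    (p == (q && (!q || !r))): β-rule — branch into p, (q && (!q || !r))  //  !p, !(q && (!q || !r)).
      branch 2.1 (add p, (q && (!q || !r))):
        (q && (!q || !r)): α-rule — add q, (!q || !r).
        (!q || !r): β-rule — branch into !q  //  !r.
          branch 2.1.1 (add !q):
            × closes — contains both q and !q.
          branch 2.1.2 (add !r):
            ○ open, literals {p=true, q=true, r=false, s=true}.
      branch 2.2 (add !p, !(q && (!q || !r))):
        !(q && (!q || !r)): β-rule — branch into !q  //  !(!q || !r).
          branch 2.2.1 (add !q):
            ○ open, literals {p=false, q=false, s=true}.
          branch 2.2.2 (add !(!q || !r)):
            !(!q || !r): α-rule — add !!q, !!r.
            ○ open, literals {p=false, q=true, r=true, s=true}.
2 branches closed, 5 open.
Each open branch fixes some atoms; the unmentioned ones are free. Counting distinct full assignments: branch {p=false, q=false, r=true} (s, t) contributes 4 new; branch {p=false, q=true, r=true} (s, t) contributes 4 new; branch {p=true, q=true, r=false, s=true} (t) contributes 2 new; branch {p=false, q=false, s=true} (r, t) contributes 2 new; branch {p=false, q=true, r=true, s=true} (t) contributes 0 new. Total: 12.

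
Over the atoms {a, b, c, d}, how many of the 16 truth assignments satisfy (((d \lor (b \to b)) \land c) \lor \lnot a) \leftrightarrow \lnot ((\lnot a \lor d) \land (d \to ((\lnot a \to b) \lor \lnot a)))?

4

Initial set: {((((d \lor (b \to b)) \land c) \lor \lnot a) \leftrightarrow \lnot ((\lnot a \lor d) \land (d \to ((\lnot a \to b) \lor \lnot a))))}.
((((d \lor (b \to b)) \land c) \lor \lnot a) \leftrightarrow \lnot ((\lnot a \lor d) \land (d \to ((\lnot a \to b) \lor \lnot a)))): β-rule — branch into (((d \lor (b \to b)) \land c) \lor \lnot a), \lnot ((\lnot a \lor d) \land (d \to ((\lnot a \to b) \lor \lnot a)))  //  \lnot (((d \lor (b \to b)) \land c) \lor \lnot a), \lnot \lnot ((\lnot a \lor d) \land (d \to ((\lnot a \to b) \lor \lnot a))).
  branch 1 (add (((d \lor (b \to b)) \land c) \lor \lnot a), \lnot ((\lnot a \lor d) \land (d \to ((\lnot a \to b) \lor \lnot a)))):
    (((d \lor (b \to b)) \land c) \lor \lnot a): β-rule — branch into ((d \lor (b \to b)) \land c)  //  \lnot a.
      branch 1.1 (add ((d \lor (b \to b)) \land c)):
        ((d \lor (b \to b)) \land c): α-rule — add (d \lor (b \to b)), c.
        \lnot ((\lnot a \lor d) \land (d \to ((\lnot a \to b) \lor \lnot a))): β-rule — branch into \lnot (\lnot a \lor d)  //  \lnot (d \to ((\lnot a \to b) \lor \lnot a)).
          branch 1.1.1 (add \lnot (\lnot a \lor d)):
            \lnot (\lnot a \lor d): α-rule — add \lnot \lnot a, \lnot d.
            (d \lor (b \to b)): β-rule — branch into d  //  (b \to b).
              branch 1.1.1.1 (add d):
                × closes — contains both d and \lnot d.
              branch 1.1.1.2 (add (b \to b)):
                (b \to b): β-rule — branch into \lnot b  //  b.
                  branch 1.1.1.2.1 (add \lnot b):
                    ○ open, literals {a=T, b=F, c=T, d=F}.
                  branch 1.1.1.2.2 (add b):
                    ○ open, literals {a=T, b=T, c=T, d=F}.
          branch 1.1.2 (add \lnot (d \to ((\lnot a \to b) \lor \lnot a))):
            \lnot (d \to ((\lnot a \to b) \lor \lnot a)): α-rule — add d, \lnot ((\lnot a \to b) \lor \lnot a).
            \lnot ((\lnot a \to b) \lor \lnot a): α-rule — add \lnot (\lnot a \to b), \lnot \lnot a.
            \lnot (\lnot a \to b): α-rule — add \lnot a, \lnot b.
            × closes — contains both a and \lnot a.
      branch 1.2 (add \lnot a):
        \lnot ((\lnot a \lor d) \land (d \to ((\lnot a \to b) \lor \lnot a))): β-rule — branch into \lnot (\lnot a \lor d)  //  \lnot (d \to ((\lnot a \to b) \lor \lnot a)).
          branch 1.2.1 (add \lnot (\lnot a \lor d)):
            \lnot (\lnot a \lor d): α-rule — add \lnot \lnot a, \lnot d.
            × closes — contains both a and \lnot a.
          branch 1.2.2 (add \lnot (d \to ((\lnot a \to b) \lor \lnot a))):
            \lnot (d \to ((\lnot a \to b) \lor \lnot a)): α-rule — add d, \lnot ((\lnot a \to b) \lor \lnot a).
            \lnot ((\lnot a \to b) \lor \lnot a): α-rule — add \lnot (\lnot a \to b), \lnot \lnot a.
            × closes — contains both a and \lnot a.
  branch 2 (add \lnot (((d \lor (b \to b)) \land c) \lor \lnot a), \lnot \lnot ((\lnot a \lor d) \land (d \to ((\lnot a \to b) \lor \lnot a)))):
    \lnot (((d \lor (b \to b)) \land c) \lor \lnot a): α-rule — add \lnot ((d \lor (b \to b)) \land c), \lnot \lnot a.
    \lnot \lnot ((\lnot a \lor d) \land (d \to ((\lnot a \to b) \lor \lnot a))): α-rule — add (\lnot a \lor d), (d \to ((\lnot a \to b) \lor \lnot a)).
    \lnot ((d \lor (b \to b)) \land c): β-rule — branch into \lnot (d \lor (b \to b))  //  \lnot c.
      branch 2.1 (add \lnot (d \lor (b \to b))):
        \lnot (d \lor (b \to b)): α-rule — add \lnot d, \lnot (b \to b).
        \lnot (b \to b): α-rule — add b, \lnot b.
        × closes — contains both b and \lnot b.
      branch 2.2 (add \lnot c):
        (\lnot a \lor d): β-rule — branch into \lnot a  //  d.
          branch 2.2.1 (add \lnot a):
            × closes — contains both a and \lnot a.
          branch 2.2.2 (add d):
            (d \to ((\lnot a \to b) \lor \lnot a)): β-rule — branch into \lnot d  //  ((\lnot a \to b) \lor \lnot a).
              branch 2.2.2.1 (add \lnot d):
                × closes — contains both d and \lnot d.
              branch 2.2.2.2 (add ((\lnot a \to b) \lor \lnot a)):
                ((\lnot a \to b) \lor \lnot a): β-rule — branch into (\lnot a \to b)  //  \lnot a.
                  branch 2.2.2.2.1 (add (\lnot a \to b)):
                    (\lnot a \to b): β-rule — branch into \lnot \lnot a  //  b.
                      branch 2.2.2.2.1.1 (add \lnot \lnot a):
                        ○ open, literals {a=T, c=F, d=T}.
                      branch 2.2.2.2.1.2 (add b):
                        ○ open, literals {a=T, b=T, c=F, d=T}.
                  branch 2.2.2.2.2 (add \lnot a):
                    × closes — contains both a and \lnot a.
8 branches closed, 4 open.
Each open branch fixes some atoms; the unmentioned ones are free. Counting distinct full assignments: branch {a=T, b=F, c=T, d=F} (none free) contributes 1 new; branch {a=T, b=T, c=T, d=F} (none free) contributes 1 new; branch {a=T, c=F, d=T} (b) contributes 2 new; branch {a=T, b=T, c=F, d=T} (none free) contributes 0 new. Total: 4.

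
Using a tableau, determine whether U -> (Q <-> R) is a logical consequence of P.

No

Initial set: {P; ~(U -> (Q <-> R))}.
~(U -> (Q <-> R)): α-rule — add U, ~(Q <-> R).
~(Q <-> R): β-rule — branch into Q, ~R  //  ~Q, R.
  branch 1 (add Q, ~R):
    ○ open, literals {P=true, Q=true, R=false, U=true}.
  branch 2 (add ~Q, R):
    ○ open, literals {P=true, Q=false, R=true, U=true}.
0 branches closed, 2 open.
An open branch gives a countermodel: P=true, Q=true, R=false, U=true (unmentioned atoms arbitrary); the premises hold there but the conclusion fails.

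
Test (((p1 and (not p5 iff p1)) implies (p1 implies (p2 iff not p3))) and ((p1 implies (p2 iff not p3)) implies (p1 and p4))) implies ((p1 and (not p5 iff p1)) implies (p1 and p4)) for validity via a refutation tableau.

Valid

Assume the negation and expand:
Initial set: {not ((((p1 and (not p5 iff p1)) implies (p1 implies (p2 iff not p3))) and ((p1 implies (p2 iff not p3)) implies (p1 and p4))) implies ((p1 and (not p5 iff p1)) implies (p1 and p4)))}.
not ((((p1 and (not p5 iff p1)) implies (p1 implies (p2 iff not p3))) and ((p1 implies (p2 iff not p3)) implies (p1 and p4))) implies ((p1 and (not p5 iff p1)) implies (p1 and p4))): α-rule — add (((p1 and (not p5 iff p1)) implies (p1 implies (p2 iff not p3))) and ((p1 implies (p2 iff not p3)) implies (p1 and p4))), not ((p1 and (not p5 iff p1)) implies (p1 and p4)).
(((p1 and (not p5 iff p1)) implies (p1 implies (p2 iff not p3))) and ((p1 implies (p2 iff not p3)) implies (p1 and p4))): α-rule — add ((p1 and (not p5 iff p1)) implies (p1 implies (p2 iff not p3))), ((p1 implies (p2 iff not p3)) implies (p1 and p4)).
not ((p1 and (not p5 iff p1)) implies (p1 and p4)): α-rule — add (p1 and (not p5 iff p1)), not (p1 and p4).
(p1 and (not p5 iff p1)): α-rule — add p1, (not p5 iff p1).
((p1 and (not p5 iff p1)) implies (p1 implies (p2 iff not p3))): β-rule — branch into not (p1 and (not p5 iff p1))  //  (p1 implies (p2 iff not p3)).
  branch 1 (add not (p1 and (not p5 iff p1))):
    ((p1 implies (p2 iff not p3)) implies (p1 and p4)): β-rule — branch into not (p1 implies (p2 iff not p3))  //  (p1 and p4).
      branch 1.1 (add not (p1 implies (p2 iff not p3))):
        not (p1 implies (p2 iff not p3)): α-rule — add p1, not (p2 iff not p3).
        not (p1 and p4): β-rule — branch into not p1  //  not p4.
          branch 1.1.1 (add not p1):
            × closes — contains both p1 and not p1.
          branch 1.1.2 (add not p4):
            (not p5 iff p1): β-rule — branch into not p5, p1  //  not not p5, not p1.
              branch 1.1.2.1 (add not p5, p1):
                not (p1 and (not p5 iff p1)): β-rule — branch into not p1  //  not (not p5 iff p1).
                  branch 1.1.2.1.1 (add not p1):
                    × closes — contains both p1 and not p1.
                  branch 1.1.2.1.2 (add not (not p5 iff p1)):
                    not (p2 iff not p3): β-rule — branch into p2, not not p3  //  not p2, not p3.
                      branch 1.1.2.1.2.1 (add p2, not not p3):
                        not (not p5 iff p1): β-rule — branch into not p5, not p1  //  not not p5, p1.
                          branch 1.1.2.1.2.1.1 (add not p5, not p1):
                            × closes — contains both p1 and not p1.
                          branch 1.1.2.1.2.1.2 (add not not p5, p1):
                            × closes — contains both p5 and not p5.
                      branch 1.1.2.1.2.2 (add not p2, not p3):
                        not (not p5 iff p1): β-rule — branch into not p5, not p1  //  not not p5, p1.
                          branch 1.1.2.1.2.2.1 (add not p5, not p1):
                            × closes — contains both p1 and not p1.
                          branch 1.1.2.1.2.2.2 (add not not p5, p1):
                            × closes — contains both p5 and not p5.
              branch 1.1.2.2 (add not not p5, not p1):
                × closes — contains both p1 and not p1.
      branch 1.2 (add (p1 and p4)):
        (p1 and p4): α-rule — add p1, p4.
        not (p1 and p4): β-rule — branch into not p1  //  not p4.
          branch 1.2.1 (add not p1):
            × closes — contains both p1 and not p1.
          branch 1.2.2 (add not p4):
            × closes — contains both p4 and not p4.
  branch 2 (add (p1 implies (p2 iff not p3))):
    ((p1 implies (p2 iff not p3)) implies (p1 and p4)): β-rule — branch into not (p1 implies (p2 iff not p3))  //  (p1 and p4).
      branch 2.1 (add not (p1 implies (p2 iff not p3))):
        not (p1 implies (p2 iff not p3)): α-rule — add p1, not (p2 iff not p3).
        not (p1 and p4): β-rule — branch into not p1  //  not p4.
          branch 2.1.1 (add not p1):
            × closes — contains both p1 and not p1.
          branch 2.1.2 (add not p4):
            (not p5 iff p1): β-rule — branch into not p5, p1  //  not not p5, not p1.
              branch 2.1.2.1 (add not p5, p1):
                (p1 implies (p2 iff not p3)): β-rule — branch into not p1  //  (p2 iff not p3).
                  branch 2.1.2.1.1 (add not p1):
                    × closes — contains both p1 and not p1.
                  branch 2.1.2.1.2 (add (p2 iff not p3)):
                    not (p2 iff not p3): β-rule — branch into p2, not not p3  //  not p2, not p3.
                      branch 2.1.2.1.2.1 (add p2, not not p3):
                        (p2 iff not p3): β-rule — branch into p2, not p3  //  not p2, not not p3.
                          branch 2.1.2.1.2.1.1 (add p2, not p3):
                            × closes — contains both p3 and not p3.
                          branch 2.1.2.1.2.1.2 (add not p2, not not p3):
                            × closes — contains both p2 and not p2.
                      branch 2.1.2.1.2.2 (add not p2, not p3):
                        (p2 iff not p3): β-rule — branch into p2, not p3  //  not p2, not not p3.
                          branch 2.1.2.1.2.2.1 (add p2, not p3):
                            × closes — contains both p2 and not p2.
                          branch 2.1.2.1.2.2.2 (add not p2, not not p3):
                            × closes — contains both p3 and not p3.
              branch 2.1.2.2 (add not not p5, not p1):
                × closes — contains both p1 and not p1.
      branch 2.2 (add (p1 and p4)):
        (p1 and p4): α-rule — add p1, p4.
        not (p1 and p4): β-rule — branch into not p1  //  not p4.
          branch 2.2.1 (add not p1):
            × closes — contains both p1 and not p1.
          branch 2.2.2 (add not p4):
            × closes — contains both p4 and not p4.
All 18 branches close.
Every branch closed, so the negation is unsatisfiable and the formula is valid.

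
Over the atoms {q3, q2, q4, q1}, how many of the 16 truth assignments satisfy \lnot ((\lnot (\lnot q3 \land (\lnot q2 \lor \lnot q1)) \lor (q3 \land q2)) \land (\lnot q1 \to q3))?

6

Initial set: {T \lnot ((\lnot (\lnot q3 \land (\lnot q2 \lor \lnot q1)) \lor (q3 \land q2)) \land (\lnot q1 \to q3))}.
T \lnot ((\lnot (\lnot q3 \land (\lnot q2 \lor \lnot q1)) \lor (q3 \land q2)) \land (\lnot q1 \to q3)): β-rule — branch into F (\lnot (\lnot q3 \land (\lnot q2 \lor \lnot q1)) \lor (q3 \land q2))  //  F (\lnot q1 \to q3).
  branch 1 (add F (\lnot (\lnot q3 \land (\lnot q2 \lor \lnot q1)) \lor (q3 \land q2))):
    F (\lnot (\lnot q3 \land (\lnot q2 \lor \lnot q1)) \lor (q3 \land q2)): α-rule — add F \lnot (\lnot q3 \land (\lnot q2 \lor \lnot q1)), F (q3 \land q2).
    F \lnot (\lnot q3 \land (\lnot q2 \lor \lnot q1)): α-rule — add T \lnot q3, T (\lnot q2 \lor \lnot q1).
    F (q3 \land q2): β-rule — branch into F q3  //  F q2.
      branch 1.1 (add F q3):
        T (\lnot q2 \lor \lnot q1): β-rule — branch into T \lnot q2  //  T \lnot q1.
          branch 1.1.1 (add T \lnot q2):
            ○ open, literals {q2=false, q3=false}.
          branch 1.1.2 (add T \lnot q1):
            ○ open, literals {q1=false, q3=false}.
      branch 1.2 (add F q2):
        T (\lnot q2 \lor \lnot q1): β-rule — branch into T \lnot q2  //  T \lnot q1.
          branch 1.2.1 (add T \lnot q2):
            ○ open, literals {q2=false, q3=false}.
          branch 1.2.2 (add T \lnot q1):
            ○ open, literals {q1=false, q2=false, q3=false}.
  branch 2 (add F (\lnot q1 \to q3)):
    F (\lnot q1 \to q3): α-rule — add T \lnot q1, F q3.
    ○ open, literals {q1=false, q3=false}.
0 branches closed, 5 open.
Each open branch fixes some atoms; the unmentioned ones are free. Counting distinct full assignments: branch {q2=false, q3=false} (q4, q1) contributes 4 new; branch {q1=false, q3=false} (q2, q4) contributes 2 new; branch {q2=false, q3=false} (q4, q1) contributes 0 new; branch {q1=false, q2=false, q3=false} (q4) contributes 0 new; branch {q1=false, q3=false} (q2, q4) contributes 0 new. Total: 6.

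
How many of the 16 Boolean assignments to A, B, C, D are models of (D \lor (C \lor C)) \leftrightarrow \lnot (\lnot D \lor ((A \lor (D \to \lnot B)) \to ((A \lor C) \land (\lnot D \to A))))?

5

Initial set: {((D \lor (C \lor C)) \leftrightarrow \lnot (\lnot D \lor ((A \lor (D \to \lnot B)) \to ((A \lor C) \land (\lnot D \to A)))))}.
((D \lor (C \lor C)) \leftrightarrow \lnot (\lnot D \lor ((A \lor (D \to \lnot B)) \to ((A \lor C) \land (\lnot D \to A))))): β-rule — branch into (D \lor (C \lor C)), \lnot (\lnot D \lor ((A \lor (D \to \lnot B)) \to ((A \lor C) \land (\lnot D \to A))))  //  \lnot (D \lor (C \lor C)), \lnot \lnot (\lnot D \lor ((A \lor (D \to \lnot B)) \to ((A \lor C) \land (\lnot D \to A)))).
  branch 1 (add (D \lor (C \lor C)), \lnot (\lnot D \lor ((A \lor (D \to \lnot B)) \to ((A \lor C) \land (\lnot D \to A))))):
    \lnot (\lnot D \lor ((A \lor (D \to \lnot B)) \to ((A \lor C) \land (\lnot D \to A)))): α-rule — add \lnot \lnot D, \lnot ((A \lor (D \to \lnot B)) \to ((A \lor C) \land (\lnot D \to A))).
    \lnot ((A \lor (D \to \lnot B)) \to ((A \lor C) \land (\lnot D \to A))): α-rule — add (A \lor (D \to \lnot B)), \lnot ((A \lor C) \land (\lnot D \to A)).
    (D \lor (C \lor C)): β-rule — branch into D  //  (C \lor C).
      branch 1.1 (add D):
        (A \lor (D \to \lnot B)): β-rule — branch into A  //  (D \to \lnot B).
          branch 1.1.1 (add A):
            \lnot ((A \lor C) \land (\lnot D \to A)): β-rule — branch into \lnot (A \lor C)  //  \lnot (\lnot D \to A).
              branch 1.1.1.1 (add \lnot (A \lor C)):
                \lnot (A \lor C): α-rule — add \lnot A, \lnot C.
                × closes — contains both A and \lnot A.
              branch 1.1.1.2 (add \lnot (\lnot D \to A)):
                \lnot (\lnot D \to A): α-rule — add \lnot D, \lnot A.
                × closes — contains both D and \lnot D.
          branch 1.1.2 (add (D \to \lnot B)):
            \lnot ((A \lor C) \land (\lnot D \to A)): β-rule — branch into \lnot (A \lor C)  //  \lnot (\lnot D \to A).
              branch 1.1.2.1 (add \lnot (A \lor C)):
                \lnot (A \lor C): α-rule — add \lnot A, \lnot C.
                (D \to \lnot B): β-rule — branch into \lnot D  //  \lnot B.
                  branch 1.1.2.1.1 (add \lnot D):
                    × closes — contains both D and \lnot D.
                  branch 1.1.2.1.2 (add \lnot B):
                    ○ open, literals {A=F, B=F, C=F, D=T}.
              branch 1.1.2.2 (add \lnot (\lnot D \to A)):
                \lnot (\lnot D \to A): α-rule — add \lnot D, \lnot A.
                × closes — contains both D and \lnot D.
      branch 1.2 (add (C \lor C)):
        (A \lor (D \to \lnot B)): β-rule — branch into A  //  (D \to \lnot B).
          branch 1.2.1 (add A):
            \lnot ((A \lor C) \land (\lnot D \to A)): β-rule — branch into \lnot (A \lor C)  //  \lnot (\lnot D \to A).
              branch 1.2.1.1 (add \lnot (A \lor C)):
                \lnot (A \lor C): α-rule — add \lnot A, \lnot C.
                × closes — contains both A and \lnot A.
              branch 1.2.1.2 (add \lnot (\lnot D \to A)):
                \lnot (\lnot D \to A): α-rule — add \lnot D, \lnot A.
                × closes — contains both D and \lnot D.
          branch 1.2.2 (add (D \to \lnot B)):
            \lnot ((A \lor C) \land (\lnot D \to A)): β-rule — branch into \lnot (A \lor C)  //  \lnot (\lnot D \to A).
              branch 1.2.2.1 (add \lnot (A \lor C)):
                \lnot (A \lor C): α-rule — add \lnot A, \lnot C.
                (C \lor C): β-rule — branch into C  //  C.
                  branch 1.2.2.1.1 (add C):
                    × closes — contains both C and \lnot C.
                  branch 1.2.2.1.2 (add C):
                    × closes — contains both C and \lnot C.
              branch 1.2.2.2 (add \lnot (\lnot D \to A)):
                \lnot (\lnot D \to A): α-rule — add \lnot D, \lnot A.
                × closes — contains both D and \lnot D.
  branch 2 (add \lnot (D \lor (C \lor C)), \lnot \lnot (\lnot D \lor ((A \lor (D \to \lnot B)) \to ((A \lor C) \land (\lnot D \to A))))):
    \lnot (D \lor (C \lor C)): α-rule — add \lnot D, \lnot (C \lor C).
    \lnot (C \lor C): α-rule — add \lnot C, \lnot C.
    \lnot \lnot (\lnot D \lor ((A \lor (D \to \lnot B)) \to ((A \lor C) \land (\lnot D \to A)))): β-rule — branch into \lnot D  //  ((A \lor (D \to \lnot B)) \to ((A \lor C) \land (\lnot D \to A))).
      branch 2.1 (add \lnot D):
        ○ open, literals {C=F, D=F}.
      branch 2.2 (add ((A \lor (D \to \lnot B)) \to ((A \lor C) \land (\lnot D \to A)))):
        ((A \lor (D \to \lnot B)) \to ((A \lor C) \land (\lnot D \to A))): β-rule — branch into \lnot (A \lor (D \to \lnot B))  //  ((A \lor C) \land (\lnot D \to A)).
          branch 2.2.1 (add \lnot (A \lor (D \to \lnot B))):
            \lnot (A \lor (D \to \lnot B)): α-rule — add \lnot A, \lnot (D \to \lnot B).
            \lnot (D \to \lnot B): α-rule — add D, \lnot \lnot B.
            × closes — contains both D and \lnot D.
          branch 2.2.2 (add ((A \lor C) \land (\lnot D \to A))):
            ((A \lor C) \land (\lnot D \to A)): α-rule — add (A \lor C), (\lnot D \to A).
            (A \lor C): β-rule — branch into A  //  C.
              branch 2.2.2.1 (add A):
                (\lnot D \to A): β-rule — branch into \lnot \lnot D  //  A.
                  branch 2.2.2.1.1 (add \lnot \lnot D):
                    × closes — contains both D and \lnot D.
                  branch 2.2.2.1.2 (add A):
                    ○ open, literals {A=T, C=F, D=F}.
              branch 2.2.2.2 (add C):
                × closes — contains both C and \lnot C.
12 branches closed, 3 open.
Each open branch fixes some atoms; the unmentioned ones are free. Counting distinct full assignments: branch {A=F, B=F, C=F, D=T} (none free) contributes 1 new; branch {C=F, D=F} (A, B) contributes 4 new; branch {A=T, C=F, D=F} (B) contributes 0 new. Total: 5.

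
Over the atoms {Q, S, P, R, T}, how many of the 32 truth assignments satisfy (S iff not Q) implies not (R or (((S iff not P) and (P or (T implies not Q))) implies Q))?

18

Initial set: {((S iff not Q) implies not (R or (((S iff not P) and (P or (T implies not Q))) implies Q)))}.
((S iff not Q) implies not (R or (((S iff not P) and (P or (T implies not Q))) implies Q))): β-rule — branch into not (S iff not Q)  //  not (R or (((S iff not P) and (P or (T implies not Q))) implies Q)).
  branch 1 (add not (S iff not Q)):
    not (S iff not Q): β-rule — branch into S, not not Q  //  not S, not Q.
      branch 1.1 (add S, not not Q):
        ○ open, literals {Q=true, S=true}.
      branch 1.2 (add not S, not Q):
        ○ open, literals {Q=false, S=false}.
  branch 2 (add not (R or (((S iff not P) and (P or (T implies not Q))) implies Q))):
    not (R or (((S iff not P) and (P or (T implies not Q))) implies Q)): α-rule — add not R, not (((S iff not P) and (P or (T implies not Q))) implies Q).
    not (((S iff not P) and (P or (T implies not Q))) implies Q): α-rule — add ((S iff not P) and (P or (T implies not Q))), not Q.
    ((S iff not P) and (P or (T implies not Q))): α-rule — add (S iff not P), (P or (T implies not Q)).
    (S iff not P): β-rule — branch into S, not P  //  not S, not not P.
      branch 2.1 (add S, not P):
        (P or (T implies not Q)): β-rule — branch into P  //  (T implies not Q).
          branch 2.1.1 (add P):
            × closes — contains both P and not P.
          branch 2.1.2 (add (T implies not Q)):
            (T implies not Q): β-rule — branch into not T  //  not Q.
              branch 2.1.2.1 (add not T):
                ○ open, literals {P=false, Q=false, R=false, S=true, T=false}.
              branch 2.1.2.2 (add not Q):
                ○ open, literals {P=false, Q=false, R=false, S=true}.
      branch 2.2 (add not S, not not P):
        (P or (T implies not Q)): β-rule — branch into P  //  (T implies not Q).
          branch 2.2.1 (add P):
            ○ open, literals {P=true, Q=false, R=false, S=false}.
          branch 2.2.2 (add (T implies not Q)):
            (T implies not Q): β-rule — branch into not T  //  not Q.
              branch 2.2.2.1 (add not T):
                ○ open, literals {P=true, Q=false, R=false, S=false, T=false}.
              branch 2.2.2.2 (add not Q):
                ○ open, literals {P=true, Q=false, R=false, S=false}.
1 branch closed, 7 open.
Each open branch fixes some atoms; the unmentioned ones are free. Counting distinct full assignments: branch {Q=true, S=true} (P, R, T) contributes 8 new; branch {Q=false, S=false} (P, R, T) contributes 8 new; branch {P=false, Q=false, R=false, S=true, T=false} (none free) contributes 1 new; branch {P=false, Q=false, R=false, S=true} (T) contributes 1 new; branch {P=true, Q=false, R=false, S=false} (T) contributes 0 new; branch {P=true, Q=false, R=false, S=false, T=false} (none free) contributes 0 new; branch {P=true, Q=false, R=false, S=false} (T) contributes 0 new. Total: 18.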